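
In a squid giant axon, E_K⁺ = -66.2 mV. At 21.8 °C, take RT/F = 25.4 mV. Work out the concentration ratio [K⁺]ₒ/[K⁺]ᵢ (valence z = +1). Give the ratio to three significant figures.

0.0738

ln([out]/[in]) = E·z/(25.4) = -66.2 × 1 / 25.4 = -2.6063
[out]/[in] = e^(-2.6063) = 0.07381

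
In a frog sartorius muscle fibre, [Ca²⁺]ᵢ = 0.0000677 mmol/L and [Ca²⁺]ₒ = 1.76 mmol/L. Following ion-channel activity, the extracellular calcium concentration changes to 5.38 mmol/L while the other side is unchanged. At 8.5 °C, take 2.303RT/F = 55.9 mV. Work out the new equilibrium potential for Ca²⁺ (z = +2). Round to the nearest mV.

After the shift: [Ca²⁺]_out = 5.38, [Ca²⁺]_in = 0.0000677 mmol/L.
E_new = (55.9/2)·log₁₀(5.38/0.0000677) = 27.95 · (4.9002) = 136.96 mV

137 mV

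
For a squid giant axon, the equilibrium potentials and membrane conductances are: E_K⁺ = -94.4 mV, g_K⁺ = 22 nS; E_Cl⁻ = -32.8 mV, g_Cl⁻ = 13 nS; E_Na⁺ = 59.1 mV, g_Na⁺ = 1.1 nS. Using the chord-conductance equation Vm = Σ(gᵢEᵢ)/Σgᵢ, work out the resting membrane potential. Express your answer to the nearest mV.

Σ gᵢEᵢ = 22·(-94.4) + 13·(-32.8) + 1.1·(59.1) = -2438.19
Σ gᵢ = 22 + 13 + 1.1 = 36.1
Vm = -2438.19 / 36.1 = -67.54 mV

-68 mV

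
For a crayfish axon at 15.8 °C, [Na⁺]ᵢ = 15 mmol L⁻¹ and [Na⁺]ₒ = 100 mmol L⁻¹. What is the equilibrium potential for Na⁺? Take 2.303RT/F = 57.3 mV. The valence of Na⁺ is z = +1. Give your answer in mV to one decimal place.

E = (57.3/z) · log₁₀([Na⁺]_out/[Na⁺]_in) with z = +1.
= (57.3/1) · log₁₀(100/15) = 57.30 · log₁₀(6.667)
= 57.30 · (0.8239) = 47.21 mV

47.2 mV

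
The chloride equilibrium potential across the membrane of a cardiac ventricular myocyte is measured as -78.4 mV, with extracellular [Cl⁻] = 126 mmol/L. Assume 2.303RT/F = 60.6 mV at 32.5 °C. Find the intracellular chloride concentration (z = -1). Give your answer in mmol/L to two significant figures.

Nernst: E = (60.6/-1) · log₁₀([out]/[in]), so log₁₀([out]/[in]) = -78.4 × -1 / 60.6 = 1.2937.
[out]/[in] = 10^(1.2937) = 19.67.
[in] = 126 / 19.67 = 6.407 mmol/L.

6.4 mmol/L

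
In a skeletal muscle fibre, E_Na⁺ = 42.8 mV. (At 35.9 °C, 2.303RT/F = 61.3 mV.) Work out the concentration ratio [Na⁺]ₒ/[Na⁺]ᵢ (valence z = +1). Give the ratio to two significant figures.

5.0

log₁₀([out]/[in]) = E·z/(61.3) = 42.8 × 1 / 61.3 = 0.6982
[out]/[in] = 10^(0.6982) = 4.991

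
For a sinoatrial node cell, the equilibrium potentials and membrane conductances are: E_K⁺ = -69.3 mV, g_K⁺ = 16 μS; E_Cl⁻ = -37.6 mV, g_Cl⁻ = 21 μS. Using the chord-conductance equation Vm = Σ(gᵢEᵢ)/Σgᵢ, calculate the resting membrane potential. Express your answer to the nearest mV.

Σ gᵢEᵢ = 16·(-69.3) + 21·(-37.6) = -1898.40
Σ gᵢ = 16 + 21 = 37
Vm = -1898.40 / 37 = -51.31 mV

-51 mV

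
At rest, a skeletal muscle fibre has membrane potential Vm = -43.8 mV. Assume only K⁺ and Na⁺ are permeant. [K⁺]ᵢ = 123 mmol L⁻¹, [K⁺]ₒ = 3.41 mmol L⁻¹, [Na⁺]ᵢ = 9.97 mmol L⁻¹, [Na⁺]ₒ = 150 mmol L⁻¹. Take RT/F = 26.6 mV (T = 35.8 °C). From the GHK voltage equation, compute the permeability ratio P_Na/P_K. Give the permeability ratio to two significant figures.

Let α = P_Na/P_K. GHK: Vm = 26.6·ln[(Kₒ + α·Naₒ)/(Kᵢ + α·Naᵢ)].
e^(Vm/26.6) = e^(-43.8/26.6) = 0.1927
So 0.1927·(Kᵢ + α·Naᵢ) = Kₒ + α·Naₒ → α = (0.1927·123.0 − 3.41) / (150.0 − 0.1927·9.97)
α = (23.7 − 3.41) / (150.0 − 1.921) = 20.29/148.1 = 0.137

0.14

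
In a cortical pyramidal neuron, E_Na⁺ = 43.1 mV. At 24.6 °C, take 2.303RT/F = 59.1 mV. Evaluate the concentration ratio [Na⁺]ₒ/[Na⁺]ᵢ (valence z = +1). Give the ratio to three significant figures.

5.36

log₁₀([out]/[in]) = E·z/(59.1) = 43.1 × 1 / 59.1 = 0.7293
[out]/[in] = 10^(0.7293) = 5.361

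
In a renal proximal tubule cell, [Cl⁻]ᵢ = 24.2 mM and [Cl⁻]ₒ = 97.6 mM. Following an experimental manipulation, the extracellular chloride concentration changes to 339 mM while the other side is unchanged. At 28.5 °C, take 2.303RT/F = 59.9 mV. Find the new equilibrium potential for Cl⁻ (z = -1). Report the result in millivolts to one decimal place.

After the shift: [Cl⁻]_out = 339, [Cl⁻]_in = 24.2 mM.
E_new = (59.9/-1)·log₁₀(339/24.2) = -59.90 · (1.1464) = -68.67 mV

-68.7 mV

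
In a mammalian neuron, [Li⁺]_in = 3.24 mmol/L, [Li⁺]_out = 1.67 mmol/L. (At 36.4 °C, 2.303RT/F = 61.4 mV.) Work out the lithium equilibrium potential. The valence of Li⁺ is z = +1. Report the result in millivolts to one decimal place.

E = (61.4/z) · log₁₀([Li⁺]_out/[Li⁺]_in) with z = +1.
= (61.4/1) · log₁₀(1.67/3.24) = 61.40 · log₁₀(0.5154)
= 61.40 · (-0.2878) = -17.67 mV

-17.7 mV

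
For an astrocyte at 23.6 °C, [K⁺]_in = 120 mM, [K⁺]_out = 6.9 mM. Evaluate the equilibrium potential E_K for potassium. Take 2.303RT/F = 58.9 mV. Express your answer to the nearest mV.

E = (58.9/z) · log₁₀([K⁺]_out/[K⁺]_in) with z = +1.
= (58.9/1) · log₁₀(6.9/120) = 58.90 · log₁₀(0.0575)
= 58.90 · (-1.2403) = -73.06 mV

-73 mV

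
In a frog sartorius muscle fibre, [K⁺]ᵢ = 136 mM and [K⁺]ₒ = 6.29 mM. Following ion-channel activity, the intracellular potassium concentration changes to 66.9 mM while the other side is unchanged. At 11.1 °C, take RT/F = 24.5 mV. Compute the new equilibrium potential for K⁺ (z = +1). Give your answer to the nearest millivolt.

After the shift: [K⁺]_out = 6.29, [K⁺]_in = 66.9 mM.
E_new = (24.5/1)·ln(6.29/66.9) = 24.50 · (-2.3642) = -57.92 mV

-58 mV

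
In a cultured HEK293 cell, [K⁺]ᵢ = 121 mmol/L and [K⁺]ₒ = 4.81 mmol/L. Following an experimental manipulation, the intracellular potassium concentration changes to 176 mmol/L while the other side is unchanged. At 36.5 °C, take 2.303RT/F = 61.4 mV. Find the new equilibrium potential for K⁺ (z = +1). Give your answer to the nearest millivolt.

-96 mV

After the shift: [K⁺]_out = 4.81, [K⁺]_in = 176 mmol/L.
E_new = (61.4/1)·log₁₀(4.81/176) = 61.40 · (-1.5634) = -95.99 mV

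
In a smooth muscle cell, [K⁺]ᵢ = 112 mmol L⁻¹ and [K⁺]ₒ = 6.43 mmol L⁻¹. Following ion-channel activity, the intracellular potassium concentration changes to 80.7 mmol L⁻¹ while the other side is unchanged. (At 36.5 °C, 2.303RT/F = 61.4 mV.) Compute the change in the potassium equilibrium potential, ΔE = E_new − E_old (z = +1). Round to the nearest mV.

E_old = (61.4/1)·log₁₀(6.43/112) = -76.20 mV
E_new = (61.4/1)·log₁₀(6.43/80.7) = -67.46 mV
ΔE = -67.46 − (-76.20) = 8.74 mV

9 mV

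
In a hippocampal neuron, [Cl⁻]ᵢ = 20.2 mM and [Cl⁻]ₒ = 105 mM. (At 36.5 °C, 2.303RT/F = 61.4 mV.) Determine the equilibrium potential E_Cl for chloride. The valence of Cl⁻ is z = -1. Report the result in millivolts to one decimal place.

-44.0 mV

E = (61.4/z) · log₁₀([Cl⁻]_out/[Cl⁻]_in) with z = -1.
For an anion, dividing by z = -1 reverses the sign.
= (61.4/-1) · log₁₀(105/20.2) = -61.40 · log₁₀(5.198)
= -61.40 · (0.7158) = -43.95 mV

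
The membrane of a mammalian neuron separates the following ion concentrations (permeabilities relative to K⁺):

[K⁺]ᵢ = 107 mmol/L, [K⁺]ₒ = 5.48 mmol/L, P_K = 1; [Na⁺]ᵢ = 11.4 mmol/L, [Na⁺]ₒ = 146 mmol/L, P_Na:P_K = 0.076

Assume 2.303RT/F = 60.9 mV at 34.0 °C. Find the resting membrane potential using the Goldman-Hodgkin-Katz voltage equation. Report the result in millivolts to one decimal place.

-49.5 mV

Vm = 60.9 · log₁₀[(Σ P·[cation]ₒ + Σ P·[anion]ᵢ) / (Σ P·[cation]ᵢ + Σ P·[anion]ₒ)]
Numerator = 1×5.48 + 0.076×146 = 16.58
Denominator = 1×107 + 0.076×11.4 = 107.9
Vm = 60.9 · log₁₀(0.15367) = 60.9 × (-0.8134) = -49.54 mV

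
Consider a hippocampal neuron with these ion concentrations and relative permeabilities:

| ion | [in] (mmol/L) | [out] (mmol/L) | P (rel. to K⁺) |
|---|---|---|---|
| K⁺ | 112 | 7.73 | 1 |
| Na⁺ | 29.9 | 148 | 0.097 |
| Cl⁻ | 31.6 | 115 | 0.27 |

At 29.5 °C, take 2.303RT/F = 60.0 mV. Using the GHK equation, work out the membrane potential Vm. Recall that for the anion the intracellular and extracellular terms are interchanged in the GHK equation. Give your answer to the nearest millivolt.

Vm = 60.0 · log₁₀[(Σ P·[cation]ₒ + Σ P·[anion]ᵢ) / (Σ P·[cation]ᵢ + Σ P·[anion]ₒ)]
Numerator = 1×7.73 + 0.097×148 + 0.27×31.6 = 30.62
Denominator = 1×112 + 0.097×29.9 + 0.27×115 = 146
Vm = 60.0 · log₁₀(0.20978) = 60.0 × (-0.6782) = -40.69 mV

-41 mV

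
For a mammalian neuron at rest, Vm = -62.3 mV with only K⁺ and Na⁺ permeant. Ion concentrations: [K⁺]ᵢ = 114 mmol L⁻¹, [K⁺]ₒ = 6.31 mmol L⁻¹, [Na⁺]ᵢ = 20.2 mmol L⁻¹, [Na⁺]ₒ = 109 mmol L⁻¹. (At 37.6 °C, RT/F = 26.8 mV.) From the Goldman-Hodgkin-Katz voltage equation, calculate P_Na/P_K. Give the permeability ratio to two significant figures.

0.045

Let α = P_Na/P_K. GHK: Vm = 26.8·ln[(Kₒ + α·Naₒ)/(Kᵢ + α·Naᵢ)].
e^(Vm/26.8) = e^(-62.3/26.8) = 0.09782
So 0.09782·(Kᵢ + α·Naᵢ) = Kₒ + α·Naₒ → α = (0.09782·114.0 − 6.31) / (109.0 − 0.09782·20.2)
α = (11.15 − 6.31) / (109.0 − 1.976) = 4.841/107 = 0.04524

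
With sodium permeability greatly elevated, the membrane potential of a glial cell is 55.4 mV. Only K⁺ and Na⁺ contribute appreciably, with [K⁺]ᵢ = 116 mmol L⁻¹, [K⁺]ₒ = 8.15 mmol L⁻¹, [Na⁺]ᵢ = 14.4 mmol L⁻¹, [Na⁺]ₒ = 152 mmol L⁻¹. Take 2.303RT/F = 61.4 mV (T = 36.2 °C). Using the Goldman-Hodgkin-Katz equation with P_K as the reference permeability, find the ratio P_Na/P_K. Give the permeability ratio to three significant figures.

24.8

Let α = P_Na/P_K. GHK: Vm = 61.4·log₁₀[(Kₒ + α·Naₒ)/(Kᵢ + α·Naᵢ)].
10^(Vm/61.4) = 10^(55.4/61.4) = 7.9851
So 7.9851·(Kᵢ + α·Naᵢ) = Kₒ + α·Naₒ → α = (7.9851·116.0 − 8.15) / (152.0 − 7.9851·14.4)
α = (926.3 − 8.15) / (152.0 − 115) = 918.1/37.01 = 24.8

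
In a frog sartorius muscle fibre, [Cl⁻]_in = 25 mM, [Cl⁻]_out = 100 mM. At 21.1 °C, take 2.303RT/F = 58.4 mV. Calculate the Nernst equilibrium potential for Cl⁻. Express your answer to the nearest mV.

E = (58.4/z) · log₁₀([Cl⁻]_out/[Cl⁻]_in) with z = -1.
For an anion, dividing by z = -1 reverses the sign.
= (58.4/-1) · log₁₀(100/25) = -58.40 · log₁₀(4)
= -58.40 · (0.6021) = -35.16 mV

-35 mV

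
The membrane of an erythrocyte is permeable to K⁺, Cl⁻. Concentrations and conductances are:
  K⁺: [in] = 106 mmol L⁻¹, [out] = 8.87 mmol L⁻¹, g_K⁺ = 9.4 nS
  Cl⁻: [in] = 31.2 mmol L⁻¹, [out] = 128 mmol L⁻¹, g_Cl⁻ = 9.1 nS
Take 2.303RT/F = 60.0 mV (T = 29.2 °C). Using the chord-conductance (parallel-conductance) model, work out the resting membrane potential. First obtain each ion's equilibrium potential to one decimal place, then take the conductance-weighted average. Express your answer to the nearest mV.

E_K⁺ = (60.0/1)·log₁₀(8.87/106) = -64.6 mV
E_Cl⁻ = (60.0/-1)·log₁₀(128/31.2) = -36.8 mV
Vm = (Σ gᵢEᵢ)/(Σ gᵢ) = (9.4·-64.6 + 9.1·-36.8) / (9.4 + 9.1)
= -942.12 / 18.5 = -50.93 mV

-51 mV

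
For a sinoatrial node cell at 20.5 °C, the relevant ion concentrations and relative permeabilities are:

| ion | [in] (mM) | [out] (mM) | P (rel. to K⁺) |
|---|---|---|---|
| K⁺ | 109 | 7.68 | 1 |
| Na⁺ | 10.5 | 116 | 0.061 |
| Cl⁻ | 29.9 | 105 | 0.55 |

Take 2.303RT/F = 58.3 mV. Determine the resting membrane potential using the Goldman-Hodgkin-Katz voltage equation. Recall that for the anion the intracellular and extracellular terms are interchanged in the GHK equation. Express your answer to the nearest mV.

-43 mV

Vm = 58.3 · log₁₀[(Σ P·[cation]ₒ + Σ P·[anion]ᵢ) / (Σ P·[cation]ᵢ + Σ P·[anion]ₒ)]
Numerator = 1×7.68 + 0.061×116 + 0.55×29.9 = 31.2
Denominator = 1×109 + 0.061×10.5 + 0.55×105 = 167.4
Vm = 58.3 · log₁₀(0.1864) = 58.3 × (-0.7296) = -42.53 mV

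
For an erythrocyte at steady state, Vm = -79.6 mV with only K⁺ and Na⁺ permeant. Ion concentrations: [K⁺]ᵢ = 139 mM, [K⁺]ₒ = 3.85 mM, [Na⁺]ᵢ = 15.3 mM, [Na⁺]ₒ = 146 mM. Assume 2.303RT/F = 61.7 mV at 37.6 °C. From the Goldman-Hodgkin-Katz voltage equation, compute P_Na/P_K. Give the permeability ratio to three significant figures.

Let α = P_Na/P_K. GHK: Vm = 61.7·log₁₀[(Kₒ + α·Naₒ)/(Kᵢ + α·Naᵢ)].
10^(Vm/61.7) = 10^(-79.6/61.7) = 0.051273
So 0.051273·(Kᵢ + α·Naᵢ) = Kₒ + α·Naₒ → α = (0.051273·139.0 − 3.85) / (146.0 − 0.051273·15.3)
α = (7.127 − 3.85) / (146.0 − 0.7845) = 3.277/145.2 = 0.02257

0.0226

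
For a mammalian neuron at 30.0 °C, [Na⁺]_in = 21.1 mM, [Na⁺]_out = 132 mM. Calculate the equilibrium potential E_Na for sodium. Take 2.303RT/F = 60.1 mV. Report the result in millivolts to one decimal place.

E = (60.1/z) · log₁₀([Na⁺]_out/[Na⁺]_in) with z = +1.
= (60.1/1) · log₁₀(132/21.1) = 60.10 · log₁₀(6.256)
= 60.10 · (0.7963) = 47.86 mV

47.9 mV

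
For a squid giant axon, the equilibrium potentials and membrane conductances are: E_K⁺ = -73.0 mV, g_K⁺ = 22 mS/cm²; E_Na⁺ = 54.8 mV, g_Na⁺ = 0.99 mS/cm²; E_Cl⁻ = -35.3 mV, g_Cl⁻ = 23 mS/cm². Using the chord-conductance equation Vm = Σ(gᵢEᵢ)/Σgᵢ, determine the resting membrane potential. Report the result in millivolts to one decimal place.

Σ gᵢEᵢ = 22·(-73.0) + 0.99·(54.8) + 23·(-35.3) = -2363.65
Σ gᵢ = 22 + 0.99 + 23 = 45.99
Vm = -2363.65 / 45.99 = -51.39 mV

-51.4 mV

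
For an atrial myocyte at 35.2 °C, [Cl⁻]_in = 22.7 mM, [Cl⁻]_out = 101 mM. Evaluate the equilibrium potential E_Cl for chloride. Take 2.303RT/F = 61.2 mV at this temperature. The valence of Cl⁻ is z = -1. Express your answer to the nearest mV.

E = (61.2/z) · log₁₀([Cl⁻]_out/[Cl⁻]_in) with z = -1.
For an anion, dividing by z = -1 reverses the sign.
= (61.2/-1) · log₁₀(101/22.7) = -61.20 · log₁₀(4.449)
= -61.20 · (0.6483) = -39.68 mV

-40 mV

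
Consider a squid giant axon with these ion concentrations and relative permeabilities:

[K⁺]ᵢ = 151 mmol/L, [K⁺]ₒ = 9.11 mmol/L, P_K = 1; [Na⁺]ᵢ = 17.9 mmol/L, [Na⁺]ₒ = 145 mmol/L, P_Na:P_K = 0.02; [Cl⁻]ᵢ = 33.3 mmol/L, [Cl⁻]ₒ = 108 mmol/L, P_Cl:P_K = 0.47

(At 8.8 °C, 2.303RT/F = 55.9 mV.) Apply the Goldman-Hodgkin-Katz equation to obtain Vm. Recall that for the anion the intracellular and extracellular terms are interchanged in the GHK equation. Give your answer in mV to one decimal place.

-48.3 mV

Vm = 55.9 · log₁₀[(Σ P·[cation]ₒ + Σ P·[anion]ᵢ) / (Σ P·[cation]ᵢ + Σ P·[anion]ₒ)]
Numerator = 1×9.11 + 0.02×145 + 0.47×33.3 = 27.66
Denominator = 1×151 + 0.02×17.9 + 0.47×108 = 202.1
Vm = 55.9 · log₁₀(0.13686) = 55.9 × (-0.8637) = -48.28 mV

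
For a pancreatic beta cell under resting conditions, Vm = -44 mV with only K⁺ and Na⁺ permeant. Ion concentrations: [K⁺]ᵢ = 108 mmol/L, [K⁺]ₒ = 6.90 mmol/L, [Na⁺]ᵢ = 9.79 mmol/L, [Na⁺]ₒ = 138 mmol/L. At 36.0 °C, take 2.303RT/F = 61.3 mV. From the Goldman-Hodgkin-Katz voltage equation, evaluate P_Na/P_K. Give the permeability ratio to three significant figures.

0.101

Let α = P_Na/P_K. GHK: Vm = 61.3·log₁₀[(Kₒ + α·Naₒ)/(Kᵢ + α·Naᵢ)].
10^(Vm/61.3) = 10^(-44.0/61.3) = 0.19152
So 0.19152·(Kᵢ + α·Naᵢ) = Kₒ + α·Naₒ → α = (0.19152·108.0 − 6.9) / (138.0 − 0.19152·9.79)
α = (20.68 − 6.9) / (138.0 − 1.875) = 13.78/136.1 = 0.1013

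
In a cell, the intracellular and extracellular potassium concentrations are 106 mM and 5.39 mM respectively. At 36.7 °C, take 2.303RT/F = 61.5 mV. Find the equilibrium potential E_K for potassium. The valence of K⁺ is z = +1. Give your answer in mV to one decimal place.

-79.6 mV

E = (61.5/z) · log₁₀([K⁺]_out/[K⁺]_in) with z = +1.
= (61.5/1) · log₁₀(5.39/106) = 61.50 · log₁₀(0.05085)
= 61.50 · (-1.2937) = -79.56 mV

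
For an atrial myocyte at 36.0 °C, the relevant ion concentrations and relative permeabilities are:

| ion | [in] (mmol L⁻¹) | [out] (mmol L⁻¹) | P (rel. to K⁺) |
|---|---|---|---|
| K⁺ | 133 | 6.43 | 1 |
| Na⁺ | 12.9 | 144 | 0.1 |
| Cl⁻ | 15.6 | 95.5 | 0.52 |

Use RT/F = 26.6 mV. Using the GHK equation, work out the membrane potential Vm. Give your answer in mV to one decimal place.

Vm = 26.6 · ln[(Σ P·[cation]ₒ + Σ P·[anion]ᵢ) / (Σ P·[cation]ᵢ + Σ P·[anion]ₒ)]
Numerator = 1×6.43 + 0.1×144 + 0.52×15.6 = 28.94
Denominator = 1×133 + 0.1×12.9 + 0.52×95.5 = 183.9
Vm = 26.6 · ln(0.15734) = 26.6 × (-1.8494) = -49.19 mV

-49.2 mV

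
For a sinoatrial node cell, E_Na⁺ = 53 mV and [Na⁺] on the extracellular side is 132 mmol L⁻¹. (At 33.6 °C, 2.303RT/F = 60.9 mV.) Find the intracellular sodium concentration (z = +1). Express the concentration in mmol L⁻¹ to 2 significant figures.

Nernst: E = (60.9/1) · log₁₀([out]/[in]), so log₁₀([out]/[in]) = 53.0 × 1 / 60.9 = 0.8703.
[out]/[in] = 10^(0.8703) = 7.418.
[in] = 132 / 7.418 = 17.79 mmol L⁻¹.

18 mmol L⁻¹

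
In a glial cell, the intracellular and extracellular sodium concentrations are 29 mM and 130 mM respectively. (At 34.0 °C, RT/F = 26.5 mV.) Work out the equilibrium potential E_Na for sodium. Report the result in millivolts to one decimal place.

E = (26.5/z) · ln([Na⁺]_out/[Na⁺]_in) with z = +1.
= (26.5/1) · ln(130/29) = 26.50 · ln(4.483)
= 26.50 · (1.5002) = 39.76 mV

39.8 mV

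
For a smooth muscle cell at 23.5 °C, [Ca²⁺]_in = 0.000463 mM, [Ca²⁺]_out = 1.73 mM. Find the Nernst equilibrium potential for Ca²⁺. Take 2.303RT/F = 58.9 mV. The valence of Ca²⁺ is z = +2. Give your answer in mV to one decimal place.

E = (58.9/z) · log₁₀([Ca²⁺]_out/[Ca²⁺]_in) with z = +2.
= (58.9/2) · log₁₀(1.73/0.000463) = 29.45 · log₁₀(3737)
= 29.45 · (3.5725) = 105.21 mV

105.2 mV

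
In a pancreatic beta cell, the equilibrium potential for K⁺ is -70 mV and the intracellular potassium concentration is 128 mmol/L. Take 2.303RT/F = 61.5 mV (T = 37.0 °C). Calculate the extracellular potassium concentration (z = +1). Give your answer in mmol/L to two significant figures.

Nernst: E = (61.5/1) · log₁₀([out]/[in]), so log₁₀([out]/[in]) = -70.0 × 1 / 61.5 = -1.1382.
[out]/[in] = 10^(-1.1382) = 0.07274.
[out] = 0.07274 × 128 = 9.311 mmol/L.

9.3 mmol/L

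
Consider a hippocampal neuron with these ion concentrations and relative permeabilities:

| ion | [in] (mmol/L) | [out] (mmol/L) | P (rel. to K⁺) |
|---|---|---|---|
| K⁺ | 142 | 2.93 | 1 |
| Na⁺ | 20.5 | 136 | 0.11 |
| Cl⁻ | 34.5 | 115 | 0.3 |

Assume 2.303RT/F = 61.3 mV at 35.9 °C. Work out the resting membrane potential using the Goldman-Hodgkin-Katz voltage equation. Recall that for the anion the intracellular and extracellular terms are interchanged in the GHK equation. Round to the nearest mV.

Vm = 61.3 · log₁₀[(Σ P·[cation]ₒ + Σ P·[anion]ᵢ) / (Σ P·[cation]ᵢ + Σ P·[anion]ₒ)]
Numerator = 1×2.93 + 0.11×136 + 0.3×34.5 = 28.24
Denominator = 1×142 + 0.11×20.5 + 0.3×115 = 178.8
Vm = 61.3 · log₁₀(0.15798) = 61.3 × (-0.8014) = -49.13 mV

-49 mV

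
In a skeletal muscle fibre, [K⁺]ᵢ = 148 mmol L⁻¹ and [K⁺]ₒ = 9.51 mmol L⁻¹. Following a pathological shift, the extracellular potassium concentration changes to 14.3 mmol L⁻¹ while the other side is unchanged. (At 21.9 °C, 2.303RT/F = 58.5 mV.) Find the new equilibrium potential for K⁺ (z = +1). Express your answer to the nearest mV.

After the shift: [K⁺]_out = 14.3, [K⁺]_in = 148 mmol L⁻¹.
E_new = (58.5/1)·log₁₀(14.3/148) = 58.50 · (-1.0149) = -59.37 mV

-59 mV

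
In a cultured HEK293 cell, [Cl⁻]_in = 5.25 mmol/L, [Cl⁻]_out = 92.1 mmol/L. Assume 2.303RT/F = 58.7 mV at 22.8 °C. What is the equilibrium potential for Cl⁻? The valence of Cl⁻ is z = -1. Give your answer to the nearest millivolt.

-73 mV

E = (58.7/z) · log₁₀([Cl⁻]_out/[Cl⁻]_in) with z = -1.
For an anion, dividing by z = -1 reverses the sign.
= (58.7/-1) · log₁₀(92.1/5.25) = -58.70 · log₁₀(17.54)
= -58.70 · (1.2441) = -73.03 mV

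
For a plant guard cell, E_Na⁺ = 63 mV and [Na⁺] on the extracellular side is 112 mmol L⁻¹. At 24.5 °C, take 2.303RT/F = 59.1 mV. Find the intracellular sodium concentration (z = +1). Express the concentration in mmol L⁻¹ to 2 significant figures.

Nernst: E = (59.1/1) · log₁₀([out]/[in]), so log₁₀([out]/[in]) = 63.0 × 1 / 59.1 = 1.0660.
[out]/[in] = 10^(1.0660) = 11.64.
[in] = 112 / 11.64 = 9.621 mmol L⁻¹.

9.6 mmol L⁻¹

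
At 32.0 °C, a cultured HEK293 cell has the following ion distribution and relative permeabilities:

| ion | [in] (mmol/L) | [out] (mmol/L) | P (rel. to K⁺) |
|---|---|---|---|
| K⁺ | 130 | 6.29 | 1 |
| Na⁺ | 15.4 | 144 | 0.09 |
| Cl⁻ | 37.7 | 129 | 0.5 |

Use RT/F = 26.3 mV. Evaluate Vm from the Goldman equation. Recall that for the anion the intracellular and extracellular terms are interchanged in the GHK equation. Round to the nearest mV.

-43 mV

Vm = 26.3 · ln[(Σ P·[cation]ₒ + Σ P·[anion]ᵢ) / (Σ P·[cation]ᵢ + Σ P·[anion]ₒ)]
Numerator = 1×6.29 + 0.09×144 + 0.5×37.7 = 38.1
Denominator = 1×130 + 0.09×15.4 + 0.5×129 = 195.9
Vm = 26.3 · ln(0.1945) = 26.3 × (-1.6373) = -43.06 mV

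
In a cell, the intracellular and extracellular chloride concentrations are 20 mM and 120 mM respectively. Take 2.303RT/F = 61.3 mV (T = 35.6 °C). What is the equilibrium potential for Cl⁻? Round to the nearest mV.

-48 mV

E = (61.3/z) · log₁₀([Cl⁻]_out/[Cl⁻]_in) with z = -1.
For an anion, dividing by z = -1 reverses the sign.
= (61.3/-1) · log₁₀(120/20) = -61.30 · log₁₀(6)
= -61.30 · (0.7782) = -47.70 mV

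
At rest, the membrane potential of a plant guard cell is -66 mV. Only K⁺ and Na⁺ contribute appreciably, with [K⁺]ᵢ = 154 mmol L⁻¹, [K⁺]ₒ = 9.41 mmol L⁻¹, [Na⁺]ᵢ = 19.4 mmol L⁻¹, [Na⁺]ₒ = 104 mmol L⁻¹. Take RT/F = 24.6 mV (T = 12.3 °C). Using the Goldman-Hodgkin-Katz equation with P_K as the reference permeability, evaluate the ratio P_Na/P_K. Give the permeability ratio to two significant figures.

0.011

Let α = P_Na/P_K. GHK: Vm = 24.6·ln[(Kₒ + α·Naₒ)/(Kᵢ + α·Naᵢ)].
e^(Vm/24.6) = e^(-66.0/24.6) = 0.068363
So 0.068363·(Kᵢ + α·Naᵢ) = Kₒ + α·Naₒ → α = (0.068363·154.0 − 9.41) / (104.0 − 0.068363·19.4)
α = (10.53 − 9.41) / (104.0 − 1.326) = 1.118/102.7 = 0.01089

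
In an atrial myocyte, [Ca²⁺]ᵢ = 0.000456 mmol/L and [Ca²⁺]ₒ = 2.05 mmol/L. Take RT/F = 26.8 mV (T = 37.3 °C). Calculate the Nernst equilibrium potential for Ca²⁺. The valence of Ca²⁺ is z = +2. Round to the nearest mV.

E = (26.8/z) · ln([Ca²⁺]_out/[Ca²⁺]_in) with z = +2.
= (26.8/2) · ln(2.05/0.000456) = 13.40 · ln(4496)
= 13.40 · (8.4109) = 112.71 mV

113 mV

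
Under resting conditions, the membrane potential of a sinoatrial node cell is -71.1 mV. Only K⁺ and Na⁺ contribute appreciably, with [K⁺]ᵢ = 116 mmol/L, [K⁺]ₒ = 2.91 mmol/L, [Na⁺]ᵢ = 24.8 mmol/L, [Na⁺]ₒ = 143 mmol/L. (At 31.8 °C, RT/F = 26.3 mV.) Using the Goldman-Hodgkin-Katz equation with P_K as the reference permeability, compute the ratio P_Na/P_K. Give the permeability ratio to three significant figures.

0.0344

Let α = P_Na/P_K. GHK: Vm = 26.3·ln[(Kₒ + α·Naₒ)/(Kᵢ + α·Naᵢ)].
e^(Vm/26.3) = e^(-71.1/26.3) = 0.066976
So 0.066976·(Kᵢ + α·Naᵢ) = Kₒ + α·Naₒ → α = (0.066976·116.0 − 2.91) / (143.0 − 0.066976·24.8)
α = (7.769 − 2.91) / (143.0 − 1.661) = 4.859/141.3 = 0.03438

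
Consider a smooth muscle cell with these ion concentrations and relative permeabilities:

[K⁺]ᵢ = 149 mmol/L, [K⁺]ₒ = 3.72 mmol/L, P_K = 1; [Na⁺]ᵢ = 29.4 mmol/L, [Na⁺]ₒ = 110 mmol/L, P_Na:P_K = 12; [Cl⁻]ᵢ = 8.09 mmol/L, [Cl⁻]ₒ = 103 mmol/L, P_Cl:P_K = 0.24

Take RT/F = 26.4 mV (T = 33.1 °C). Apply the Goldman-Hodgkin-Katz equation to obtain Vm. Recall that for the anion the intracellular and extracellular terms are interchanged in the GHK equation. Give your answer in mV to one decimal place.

24.4 mV

Vm = 26.4 · ln[(Σ P·[cation]ₒ + Σ P·[anion]ᵢ) / (Σ P·[cation]ᵢ + Σ P·[anion]ₒ)]
Numerator = 1×3.72 + 12×110 + 0.24×8.09 = 1326
Denominator = 1×149 + 12×29.4 + 0.24×103 = 526.5
Vm = 26.4 · ln(2.5178) = 26.4 × (0.9234) = 24.38 mV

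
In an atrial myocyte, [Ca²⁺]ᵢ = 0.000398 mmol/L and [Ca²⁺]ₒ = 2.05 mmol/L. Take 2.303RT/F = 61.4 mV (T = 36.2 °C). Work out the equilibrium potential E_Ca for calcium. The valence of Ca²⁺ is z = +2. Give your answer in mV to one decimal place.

114.0 mV

E = (61.4/z) · log₁₀([Ca²⁺]_out/[Ca²⁺]_in) with z = +2.
= (61.4/2) · log₁₀(2.05/0.000398) = 30.70 · log₁₀(5151)
= 30.70 · (3.7119) = 113.95 mV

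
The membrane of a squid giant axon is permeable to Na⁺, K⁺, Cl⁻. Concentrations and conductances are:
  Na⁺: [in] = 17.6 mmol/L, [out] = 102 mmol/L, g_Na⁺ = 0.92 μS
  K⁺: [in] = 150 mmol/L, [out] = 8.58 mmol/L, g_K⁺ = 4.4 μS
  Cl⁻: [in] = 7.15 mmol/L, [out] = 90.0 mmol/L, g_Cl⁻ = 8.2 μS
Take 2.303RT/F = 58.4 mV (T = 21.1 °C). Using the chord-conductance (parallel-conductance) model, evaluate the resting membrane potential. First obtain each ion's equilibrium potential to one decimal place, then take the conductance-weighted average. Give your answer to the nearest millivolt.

E_Na⁺ = (58.4/1)·log₁₀(102/17.6) = 44.6 mV
E_K⁺ = (58.4/1)·log₁₀(8.58/150) = -72.6 mV
E_Cl⁻ = (58.4/-1)·log₁₀(90.0/7.15) = -64.2 mV
Vm = (Σ gᵢEᵢ)/(Σ gᵢ) = (0.92·44.6 + 4.4·-72.6 + 8.2·-64.2) / (0.92 + 4.4 + 8.2)
= -804.85 / 13.52 = -59.53 mV

-60 mV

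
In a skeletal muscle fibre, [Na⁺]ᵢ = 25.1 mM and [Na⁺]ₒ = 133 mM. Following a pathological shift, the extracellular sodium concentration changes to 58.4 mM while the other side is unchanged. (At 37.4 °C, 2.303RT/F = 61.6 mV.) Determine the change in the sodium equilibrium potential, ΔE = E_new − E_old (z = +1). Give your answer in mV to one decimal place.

-22.0 mV

E_old = (61.6/1)·log₁₀(133/25.1) = 44.61 mV
E_new = (61.6/1)·log₁₀(58.4/25.1) = 22.59 mV
ΔE = 22.59 − (44.61) = -22.02 mV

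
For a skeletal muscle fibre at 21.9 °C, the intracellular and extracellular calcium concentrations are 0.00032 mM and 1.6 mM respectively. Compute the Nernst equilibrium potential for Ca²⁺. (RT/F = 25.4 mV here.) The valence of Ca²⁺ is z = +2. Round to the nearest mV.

108 mV

E = (25.4/z) · ln([Ca²⁺]_out/[Ca²⁺]_in) with z = +2.
= (25.4/2) · ln(1.6/0.00032) = 12.70 · ln(5000)
= 12.70 · (8.5172) = 108.17 mV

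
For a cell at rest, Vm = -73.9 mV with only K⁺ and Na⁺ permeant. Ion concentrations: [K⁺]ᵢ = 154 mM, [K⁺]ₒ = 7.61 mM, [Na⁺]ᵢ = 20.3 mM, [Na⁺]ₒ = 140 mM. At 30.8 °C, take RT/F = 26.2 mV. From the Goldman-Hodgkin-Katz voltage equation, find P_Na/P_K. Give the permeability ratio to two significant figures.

Let α = P_Na/P_K. GHK: Vm = 26.2·ln[(Kₒ + α·Naₒ)/(Kᵢ + α·Naᵢ)].
e^(Vm/26.2) = e^(-73.9/26.2) = 0.05957
So 0.05957·(Kᵢ + α·Naᵢ) = Kₒ + α·Naₒ → α = (0.05957·154.0 − 7.61) / (140.0 − 0.05957·20.3)
α = (9.174 − 7.61) / (140.0 − 1.209) = 1.564/138.8 = 0.01127

0.011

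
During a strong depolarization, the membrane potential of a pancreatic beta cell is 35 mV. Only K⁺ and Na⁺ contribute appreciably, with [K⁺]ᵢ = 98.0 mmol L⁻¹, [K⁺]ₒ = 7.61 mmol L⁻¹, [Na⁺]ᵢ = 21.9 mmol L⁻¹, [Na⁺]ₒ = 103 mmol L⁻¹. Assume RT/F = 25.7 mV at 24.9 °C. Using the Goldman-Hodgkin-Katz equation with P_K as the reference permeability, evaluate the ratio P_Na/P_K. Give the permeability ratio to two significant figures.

Let α = P_Na/P_K. GHK: Vm = 25.7·ln[(Kₒ + α·Naₒ)/(Kᵢ + α·Naᵢ)].
e^(Vm/25.7) = e^(35.0/25.7) = 3.9035
So 3.9035·(Kᵢ + α·Naᵢ) = Kₒ + α·Naₒ → α = (3.9035·98.0 − 7.61) / (103.0 − 3.9035·21.9)
α = (382.5 − 7.61) / (103.0 − 85.49) = 374.9/17.51 = 21.41

21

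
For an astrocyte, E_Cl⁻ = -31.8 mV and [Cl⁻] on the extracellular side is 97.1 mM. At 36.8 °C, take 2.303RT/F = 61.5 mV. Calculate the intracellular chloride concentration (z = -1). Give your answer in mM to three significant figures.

29.5 mM

Nernst: E = (61.5/-1) · log₁₀([out]/[in]), so log₁₀([out]/[in]) = -31.8 × -1 / 61.5 = 0.5171.
[out]/[in] = 10^(0.5171) = 3.289.
[in] = 97.1 / 3.289 = 29.52 mM.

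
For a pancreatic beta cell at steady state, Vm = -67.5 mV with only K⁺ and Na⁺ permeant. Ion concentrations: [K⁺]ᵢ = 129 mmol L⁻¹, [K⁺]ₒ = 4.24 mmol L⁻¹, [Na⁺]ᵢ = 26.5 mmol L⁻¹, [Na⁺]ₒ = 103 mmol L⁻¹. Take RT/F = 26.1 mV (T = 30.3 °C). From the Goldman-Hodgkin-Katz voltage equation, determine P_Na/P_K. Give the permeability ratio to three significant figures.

Let α = P_Na/P_K. GHK: Vm = 26.1·ln[(Kₒ + α·Naₒ)/(Kᵢ + α·Naᵢ)].
e^(Vm/26.1) = e^(-67.5/26.1) = 0.075305
So 0.075305·(Kᵢ + α·Naᵢ) = Kₒ + α·Naₒ → α = (0.075305·129.0 − 4.24) / (103.0 − 0.075305·26.5)
α = (9.714 − 4.24) / (103.0 − 1.996) = 5.474/101 = 0.0542

0.0542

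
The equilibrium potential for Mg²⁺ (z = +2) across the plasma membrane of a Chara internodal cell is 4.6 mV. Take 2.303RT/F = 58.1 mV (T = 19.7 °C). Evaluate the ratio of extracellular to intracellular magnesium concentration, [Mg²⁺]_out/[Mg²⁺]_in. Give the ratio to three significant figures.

log₁₀([out]/[in]) = E·z/(58.1) = 4.6 × 2 / 58.1 = 0.1583
[out]/[in] = 10^(0.1583) = 1.44

1.44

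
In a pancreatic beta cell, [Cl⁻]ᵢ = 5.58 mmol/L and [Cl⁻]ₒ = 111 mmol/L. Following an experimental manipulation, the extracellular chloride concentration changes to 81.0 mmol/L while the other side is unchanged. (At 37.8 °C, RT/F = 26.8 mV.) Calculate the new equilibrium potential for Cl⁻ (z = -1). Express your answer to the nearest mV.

After the shift: [Cl⁻]_out = 81.0, [Cl⁻]_in = 5.58 mmol/L.
E_new = (26.8/-1)·ln(81.0/5.58) = -26.80 · (2.6753) = -71.70 mV

-72 mV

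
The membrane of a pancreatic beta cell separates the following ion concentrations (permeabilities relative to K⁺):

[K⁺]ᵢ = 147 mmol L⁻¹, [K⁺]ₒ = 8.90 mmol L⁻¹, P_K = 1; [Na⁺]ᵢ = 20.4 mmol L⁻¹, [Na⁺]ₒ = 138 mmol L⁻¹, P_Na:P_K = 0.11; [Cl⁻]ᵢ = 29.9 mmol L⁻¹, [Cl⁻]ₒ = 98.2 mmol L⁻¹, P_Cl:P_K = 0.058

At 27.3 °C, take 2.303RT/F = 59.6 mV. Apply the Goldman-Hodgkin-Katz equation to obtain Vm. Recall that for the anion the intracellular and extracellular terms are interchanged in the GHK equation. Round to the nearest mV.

-46 mV

Vm = 59.6 · log₁₀[(Σ P·[cation]ₒ + Σ P·[anion]ᵢ) / (Σ P·[cation]ᵢ + Σ P·[anion]ₒ)]
Numerator = 1×8.90 + 0.11×138 + 0.058×29.9 = 25.81
Denominator = 1×147 + 0.11×20.4 + 0.058×98.2 = 154.9
Vm = 59.6 · log₁₀(0.16661) = 59.6 × (-0.7783) = -46.39 mV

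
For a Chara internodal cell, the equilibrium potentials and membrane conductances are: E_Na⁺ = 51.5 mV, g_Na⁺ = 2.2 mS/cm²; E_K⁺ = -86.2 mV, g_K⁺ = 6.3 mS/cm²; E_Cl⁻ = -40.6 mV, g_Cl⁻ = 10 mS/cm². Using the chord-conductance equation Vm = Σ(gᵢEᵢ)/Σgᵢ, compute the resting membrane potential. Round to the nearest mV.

-45 mV

Σ gᵢEᵢ = 2.2·(51.5) + 6.3·(-86.2) + 10·(-40.6) = -835.76
Σ gᵢ = 2.2 + 6.3 + 10 = 18.5
Vm = -835.76 / 18.5 = -45.18 mV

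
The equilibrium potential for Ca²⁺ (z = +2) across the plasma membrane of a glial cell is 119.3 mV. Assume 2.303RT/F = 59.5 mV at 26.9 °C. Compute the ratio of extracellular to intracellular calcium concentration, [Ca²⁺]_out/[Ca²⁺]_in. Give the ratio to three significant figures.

10200

log₁₀([out]/[in]) = E·z/(59.5) = 119.3 × 2 / 59.5 = 4.0101
[out]/[in] = 10^(4.0101) = 1.023e+04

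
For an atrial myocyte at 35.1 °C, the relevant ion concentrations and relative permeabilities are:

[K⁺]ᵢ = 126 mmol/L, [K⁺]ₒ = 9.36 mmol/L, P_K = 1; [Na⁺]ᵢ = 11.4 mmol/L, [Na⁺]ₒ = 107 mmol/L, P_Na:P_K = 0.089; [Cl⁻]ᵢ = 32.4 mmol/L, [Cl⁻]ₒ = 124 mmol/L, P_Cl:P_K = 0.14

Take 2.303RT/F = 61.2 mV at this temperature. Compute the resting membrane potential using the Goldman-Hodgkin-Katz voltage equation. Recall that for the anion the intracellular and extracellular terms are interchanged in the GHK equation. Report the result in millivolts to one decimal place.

Vm = 61.2 · log₁₀[(Σ P·[cation]ₒ + Σ P·[anion]ᵢ) / (Σ P·[cation]ᵢ + Σ P·[anion]ₒ)]
Numerator = 1×9.36 + 0.089×107 + 0.14×32.4 = 23.42
Denominator = 1×126 + 0.089×11.4 + 0.14×124 = 144.4
Vm = 61.2 · log₁₀(0.16221) = 61.2 × (-0.7899) = -48.34 mV

-48.3 mV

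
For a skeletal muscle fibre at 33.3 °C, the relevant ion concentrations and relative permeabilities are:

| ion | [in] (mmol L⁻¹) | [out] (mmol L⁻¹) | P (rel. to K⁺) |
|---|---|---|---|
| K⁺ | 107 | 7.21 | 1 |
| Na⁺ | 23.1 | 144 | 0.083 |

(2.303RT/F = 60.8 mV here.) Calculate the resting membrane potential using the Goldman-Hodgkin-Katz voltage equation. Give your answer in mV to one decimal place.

Vm = 60.8 · log₁₀[(Σ P·[cation]ₒ + Σ P·[anion]ᵢ) / (Σ P·[cation]ᵢ + Σ P·[anion]ₒ)]
Numerator = 1×7.21 + 0.083×144 = 19.16
Denominator = 1×107 + 0.083×23.1 = 108.9
Vm = 60.8 · log₁₀(0.17593) = 60.8 × (-0.7547) = -45.88 mV

-45.9 mV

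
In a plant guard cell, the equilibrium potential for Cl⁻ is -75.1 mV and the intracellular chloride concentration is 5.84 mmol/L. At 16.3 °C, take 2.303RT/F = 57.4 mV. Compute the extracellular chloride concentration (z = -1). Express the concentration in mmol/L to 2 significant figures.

120 mmol/L

Nernst: E = (57.4/-1) · log₁₀([out]/[in]), so log₁₀([out]/[in]) = -75.1 × -1 / 57.4 = 1.3084.
[out]/[in] = 10^(1.3084) = 20.34.
[out] = 20.34 × 5.84 = 118.8 mmol/L.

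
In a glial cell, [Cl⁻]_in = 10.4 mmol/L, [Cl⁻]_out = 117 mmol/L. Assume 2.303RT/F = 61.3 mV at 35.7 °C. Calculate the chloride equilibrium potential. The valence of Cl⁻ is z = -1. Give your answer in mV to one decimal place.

E = (61.3/z) · log₁₀([Cl⁻]_out/[Cl⁻]_in) with z = -1.
For an anion, dividing by z = -1 reverses the sign.
= (61.3/-1) · log₁₀(117/10.4) = -61.30 · log₁₀(11.25)
= -61.30 · (1.0512) = -64.44 mV

-64.4 mV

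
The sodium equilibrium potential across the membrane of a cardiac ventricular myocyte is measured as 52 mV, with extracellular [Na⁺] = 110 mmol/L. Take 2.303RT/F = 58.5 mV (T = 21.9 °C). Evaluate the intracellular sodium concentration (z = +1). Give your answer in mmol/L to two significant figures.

14 mmol/L

Nernst: E = (58.5/1) · log₁₀([out]/[in]), so log₁₀([out]/[in]) = 52.0 × 1 / 58.5 = 0.8889.
[out]/[in] = 10^(0.8889) = 7.743.
[in] = 110 / 7.743 = 14.21 mmol/L.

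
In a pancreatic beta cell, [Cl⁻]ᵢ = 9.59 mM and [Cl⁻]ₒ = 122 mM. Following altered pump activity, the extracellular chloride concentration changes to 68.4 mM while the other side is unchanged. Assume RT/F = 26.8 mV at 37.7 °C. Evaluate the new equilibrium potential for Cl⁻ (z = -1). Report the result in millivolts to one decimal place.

After the shift: [Cl⁻]_out = 68.4, [Cl⁻]_in = 9.59 mM.
E_new = (26.8/-1)·ln(68.4/9.59) = -26.80 · (1.9647) = -52.65 mV

-52.7 mV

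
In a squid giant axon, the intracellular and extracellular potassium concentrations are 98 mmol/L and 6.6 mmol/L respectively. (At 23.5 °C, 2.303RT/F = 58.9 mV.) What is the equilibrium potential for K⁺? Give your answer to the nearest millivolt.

-69 mV

E = (58.9/z) · log₁₀([K⁺]_out/[K⁺]_in) with z = +1.
= (58.9/1) · log₁₀(6.6/98) = 58.90 · log₁₀(0.06735)
= 58.90 · (-1.1717) = -69.01 mV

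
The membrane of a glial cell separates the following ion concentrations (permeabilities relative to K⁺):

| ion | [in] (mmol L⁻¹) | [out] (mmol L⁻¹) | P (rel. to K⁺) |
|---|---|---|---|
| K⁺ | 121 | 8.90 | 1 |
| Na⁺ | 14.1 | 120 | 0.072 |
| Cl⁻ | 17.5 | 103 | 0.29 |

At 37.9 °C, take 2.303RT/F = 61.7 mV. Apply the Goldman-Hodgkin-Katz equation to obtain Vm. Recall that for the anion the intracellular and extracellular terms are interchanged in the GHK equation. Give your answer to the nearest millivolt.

Vm = 61.7 · log₁₀[(Σ P·[cation]ₒ + Σ P·[anion]ᵢ) / (Σ P·[cation]ᵢ + Σ P·[anion]ₒ)]
Numerator = 1×8.90 + 0.072×120 + 0.29×17.5 = 22.61
Denominator = 1×121 + 0.072×14.1 + 0.29×103 = 151.9
Vm = 61.7 · log₁₀(0.1489) = 61.7 × (-0.8271) = -51.03 mV

-51 mV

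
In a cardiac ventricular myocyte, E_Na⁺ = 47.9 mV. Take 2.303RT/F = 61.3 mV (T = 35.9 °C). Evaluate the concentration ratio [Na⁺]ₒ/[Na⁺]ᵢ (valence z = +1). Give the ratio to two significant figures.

log₁₀([out]/[in]) = E·z/(61.3) = 47.9 × 1 / 61.3 = 0.7814
[out]/[in] = 10^(0.7814) = 6.045

6.0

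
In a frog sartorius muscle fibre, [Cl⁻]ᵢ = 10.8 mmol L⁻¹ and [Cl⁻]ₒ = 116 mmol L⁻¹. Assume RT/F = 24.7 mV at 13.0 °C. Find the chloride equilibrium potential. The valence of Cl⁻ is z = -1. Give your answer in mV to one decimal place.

E = (24.7/z) · ln([Cl⁻]_out/[Cl⁻]_in) with z = -1.
For an anion, dividing by z = -1 reverses the sign.
= (24.7/-1) · ln(116/10.8) = -24.70 · ln(10.74)
= -24.70 · (2.3740) = -58.64 mV

-58.6 mV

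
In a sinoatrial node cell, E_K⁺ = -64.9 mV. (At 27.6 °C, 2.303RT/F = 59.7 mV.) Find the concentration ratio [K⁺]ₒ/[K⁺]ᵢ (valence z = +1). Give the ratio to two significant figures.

log₁₀([out]/[in]) = E·z/(59.7) = -64.9 × 1 / 59.7 = -1.0871
[out]/[in] = 10^(-1.0871) = 0.08183

0.082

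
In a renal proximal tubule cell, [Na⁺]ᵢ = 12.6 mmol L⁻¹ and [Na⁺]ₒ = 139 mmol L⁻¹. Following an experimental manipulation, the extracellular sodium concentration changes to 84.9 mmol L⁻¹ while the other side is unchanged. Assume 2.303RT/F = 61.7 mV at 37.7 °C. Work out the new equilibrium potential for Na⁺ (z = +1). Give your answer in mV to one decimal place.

After the shift: [Na⁺]_out = 84.9, [Na⁺]_in = 12.6 mmol L⁻¹.
E_new = (61.7/1)·log₁₀(84.9/12.6) = 61.70 · (0.8285) = 51.12 mV

51.1 mV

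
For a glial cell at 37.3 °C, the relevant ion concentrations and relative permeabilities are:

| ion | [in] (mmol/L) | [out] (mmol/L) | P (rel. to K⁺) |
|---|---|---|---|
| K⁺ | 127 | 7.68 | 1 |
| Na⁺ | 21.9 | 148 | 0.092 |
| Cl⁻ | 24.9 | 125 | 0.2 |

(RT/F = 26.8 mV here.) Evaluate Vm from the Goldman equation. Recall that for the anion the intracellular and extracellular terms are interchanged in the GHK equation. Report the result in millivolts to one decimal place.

Vm = 26.8 · ln[(Σ P·[cation]ₒ + Σ P·[anion]ᵢ) / (Σ P·[cation]ᵢ + Σ P·[anion]ₒ)]
Numerator = 1×7.68 + 0.092×148 + 0.2×24.9 = 26.28
Denominator = 1×127 + 0.092×21.9 + 0.2×125 = 154
Vm = 26.8 · ln(0.17061) = 26.8 × (-1.7684) = -47.39 mV

-47.4 mV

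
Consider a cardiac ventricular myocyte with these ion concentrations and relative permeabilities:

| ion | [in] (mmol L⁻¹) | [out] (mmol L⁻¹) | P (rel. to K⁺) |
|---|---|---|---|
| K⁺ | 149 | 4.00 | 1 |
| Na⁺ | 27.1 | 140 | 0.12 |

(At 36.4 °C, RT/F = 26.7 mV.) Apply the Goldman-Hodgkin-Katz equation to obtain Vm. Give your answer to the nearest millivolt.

Vm = 26.7 · ln[(Σ P·[cation]ₒ + Σ P·[anion]ᵢ) / (Σ P·[cation]ᵢ + Σ P·[anion]ₒ)]
Numerator = 1×4.00 + 0.12×140 = 20.8
Denominator = 1×149 + 0.12×27.1 = 152.3
Vm = 26.7 · ln(0.13662) = 26.7 × (-1.9906) = -53.15 mV

-53 mV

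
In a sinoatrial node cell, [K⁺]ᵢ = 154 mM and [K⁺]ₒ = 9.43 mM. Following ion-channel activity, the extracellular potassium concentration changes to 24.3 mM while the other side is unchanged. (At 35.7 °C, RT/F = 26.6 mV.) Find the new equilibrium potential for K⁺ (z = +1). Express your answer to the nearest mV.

After the shift: [K⁺]_out = 24.3, [K⁺]_in = 154 mM.
E_new = (26.6/1)·ln(24.3/154) = 26.60 · (-1.8465) = -49.12 mV

-49 mV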